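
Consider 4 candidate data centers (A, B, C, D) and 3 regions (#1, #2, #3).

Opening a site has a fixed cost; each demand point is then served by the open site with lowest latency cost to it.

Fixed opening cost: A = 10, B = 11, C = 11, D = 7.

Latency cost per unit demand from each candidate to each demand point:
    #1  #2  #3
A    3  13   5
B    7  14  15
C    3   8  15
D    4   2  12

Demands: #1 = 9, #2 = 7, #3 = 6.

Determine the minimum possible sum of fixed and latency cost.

88

Open {A, D}: assign each demand point to its cheapest open site.
  #1→A 9×3=27, #2→D 7×2=14, #3→A 6×5=30
  latency cost 71, fixed 17 → total 88.
Compare {A, B, D}: latency cost 71 + fixed 28 = 99.
Compare {A, C, D}: latency cost 71 + fixed 28 = 99.
Compare {A, B, C, D}: latency cost 71 + fixed 39 = 110.
All other subsets cost ≥ 99. Minimum total cost: 88.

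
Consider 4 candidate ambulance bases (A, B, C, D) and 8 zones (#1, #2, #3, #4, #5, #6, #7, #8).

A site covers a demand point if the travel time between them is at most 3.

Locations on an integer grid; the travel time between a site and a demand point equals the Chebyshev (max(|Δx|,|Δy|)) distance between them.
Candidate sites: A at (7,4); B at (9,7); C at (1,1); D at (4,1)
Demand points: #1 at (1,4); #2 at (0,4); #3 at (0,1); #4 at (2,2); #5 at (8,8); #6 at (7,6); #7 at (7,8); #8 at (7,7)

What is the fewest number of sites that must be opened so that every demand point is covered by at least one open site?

2

Coverage sets (demand points within 3 of each site):
  A: {#6, #8}
  B: {#5, #6, #7, #8}
  C: {#1, #2, #3, #4}
  D: {#1, #4}
No single site covers all 8 demand points.
But {B, C} covers everything, so the minimum is 2.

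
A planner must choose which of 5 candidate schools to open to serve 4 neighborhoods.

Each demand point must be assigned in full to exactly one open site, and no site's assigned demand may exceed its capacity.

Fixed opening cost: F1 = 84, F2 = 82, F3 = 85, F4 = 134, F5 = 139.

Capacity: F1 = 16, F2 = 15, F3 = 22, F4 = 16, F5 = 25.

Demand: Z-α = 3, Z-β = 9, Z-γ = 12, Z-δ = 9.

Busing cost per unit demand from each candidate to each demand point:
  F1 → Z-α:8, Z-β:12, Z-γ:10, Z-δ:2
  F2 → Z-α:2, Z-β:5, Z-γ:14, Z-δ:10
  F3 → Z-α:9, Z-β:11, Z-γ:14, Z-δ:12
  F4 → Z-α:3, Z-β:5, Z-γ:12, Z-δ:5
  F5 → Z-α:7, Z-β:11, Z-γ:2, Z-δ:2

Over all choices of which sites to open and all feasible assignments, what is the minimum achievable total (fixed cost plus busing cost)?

Open {F2, F5}; cheapest assignment that respects the capacities:
  F2 (cap 15, load 12): Z-α, Z-β — cost 3×2 + 9×5 = 51
  F5 (cap 25, load 21): Z-γ, Z-δ — cost 12×2 + 9×2 = 42
  Shipping 93, fixed 221 → total 314.
  Any other capacity-feasible assignment to {F2, F5} ships for at least 93.
Compare {F4, F5}: its best feasible assignment gives total 369.
Compare {F1, F5}: its best feasible assignment gives total 385.
Every other set of open sites that can feasibly serve all demand totals ≥ 369 even under its best assignment. Minimum: 314.

314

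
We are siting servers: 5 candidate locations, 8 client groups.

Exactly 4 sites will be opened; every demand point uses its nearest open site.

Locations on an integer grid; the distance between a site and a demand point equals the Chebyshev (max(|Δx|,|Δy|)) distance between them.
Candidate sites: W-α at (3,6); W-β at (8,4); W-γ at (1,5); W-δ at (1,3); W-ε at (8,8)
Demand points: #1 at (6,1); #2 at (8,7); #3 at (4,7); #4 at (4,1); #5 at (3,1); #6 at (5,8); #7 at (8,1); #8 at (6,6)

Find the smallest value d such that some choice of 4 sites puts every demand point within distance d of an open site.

Open {W-α, W-β, W-γ, W-δ}.
  Farthest demand point is #1 at distance 3 (to W-β); all others are ≤ 3.
With {W-α, W-β, W-δ, W-ε} the worst case is 3.
With {W-β, W-γ, W-δ, W-ε} the worst case is 3.
No size-4 selection achieves below 3.

3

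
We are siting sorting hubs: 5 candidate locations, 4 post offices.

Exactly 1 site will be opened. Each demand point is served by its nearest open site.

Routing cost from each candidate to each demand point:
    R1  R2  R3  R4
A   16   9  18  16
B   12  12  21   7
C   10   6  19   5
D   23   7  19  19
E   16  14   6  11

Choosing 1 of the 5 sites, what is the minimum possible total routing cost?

40

Open {C}.
  R1→C 10, R2→C 6, R3→C 19, R4→C 5  ⇒ total 40.
Compare {E}: total 47.
Compare {B}: total 52.
No size-1 selection does better; minimum is 40.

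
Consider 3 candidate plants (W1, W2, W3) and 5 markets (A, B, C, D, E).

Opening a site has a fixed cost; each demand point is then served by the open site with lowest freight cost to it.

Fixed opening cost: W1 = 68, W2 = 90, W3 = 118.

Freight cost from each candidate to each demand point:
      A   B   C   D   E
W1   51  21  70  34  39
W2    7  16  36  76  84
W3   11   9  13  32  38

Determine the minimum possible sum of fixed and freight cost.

221

Open {W3}: assign each demand point to its cheapest open site.
  A→W3 11, B→W3 9, C→W3 13, D→W3 32, E→W3 38
  freight cost 103, fixed 118 → total 221.
Compare {W1}: freight cost 215 + fixed 68 = 283.
Compare {W1, W3}: freight cost 103 + fixed 186 = 289.
Compare {W1, W2}: freight cost 132 + fixed 158 = 290.
All other subsets cost ≥ 283. Minimum total cost: 221.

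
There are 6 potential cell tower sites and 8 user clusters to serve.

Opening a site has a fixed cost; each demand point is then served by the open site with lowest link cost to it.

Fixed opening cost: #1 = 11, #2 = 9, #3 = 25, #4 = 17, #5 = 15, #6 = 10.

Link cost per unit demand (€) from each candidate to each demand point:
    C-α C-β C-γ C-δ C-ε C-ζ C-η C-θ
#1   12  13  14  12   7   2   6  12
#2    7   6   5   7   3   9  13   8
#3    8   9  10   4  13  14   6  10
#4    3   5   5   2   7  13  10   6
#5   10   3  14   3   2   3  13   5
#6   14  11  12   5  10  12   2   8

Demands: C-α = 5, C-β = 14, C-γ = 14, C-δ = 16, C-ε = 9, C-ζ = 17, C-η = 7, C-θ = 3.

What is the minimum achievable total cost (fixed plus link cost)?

293

Open {#1, #4, #5, #6}: assign each demand point to its cheapest open site.
  C-α→#4 5×3=15, C-β→#5 14×3=42, C-γ→#4 14×5=70, C-δ→#4 16×2=32, C-ε→#5 9×2=18, C-ζ→#1 17×2=34, C-η→#6 7×2=14, C-θ→#5 3×5=15
  link cost 240, fixed 53 → total 293.
Compare {#4, #5, #6}: link cost 257 + fixed 42 = 299.
Compare {#1, #2, #4, #5, #6}: link cost 240 + fixed 62 = 302.
Compare {#2, #4, #5, #6}: link cost 257 + fixed 51 = 308.
All other subsets cost ≥ 299. Minimum total cost: 293.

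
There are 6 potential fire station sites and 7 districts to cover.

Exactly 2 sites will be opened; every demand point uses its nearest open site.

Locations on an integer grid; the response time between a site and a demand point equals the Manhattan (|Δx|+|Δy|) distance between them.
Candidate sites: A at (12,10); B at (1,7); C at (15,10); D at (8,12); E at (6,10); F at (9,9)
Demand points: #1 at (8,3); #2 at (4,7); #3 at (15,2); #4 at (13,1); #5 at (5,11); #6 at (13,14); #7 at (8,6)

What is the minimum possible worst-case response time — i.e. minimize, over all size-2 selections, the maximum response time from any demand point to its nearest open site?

Open {A, B}.
  Farthest demand point is #1 at response time 11 (to A); all others are ≤ 11.
With {A, C} the worst case is 11.
With {A, D} the worst case is 11.
No size-2 selection achieves below 11.

11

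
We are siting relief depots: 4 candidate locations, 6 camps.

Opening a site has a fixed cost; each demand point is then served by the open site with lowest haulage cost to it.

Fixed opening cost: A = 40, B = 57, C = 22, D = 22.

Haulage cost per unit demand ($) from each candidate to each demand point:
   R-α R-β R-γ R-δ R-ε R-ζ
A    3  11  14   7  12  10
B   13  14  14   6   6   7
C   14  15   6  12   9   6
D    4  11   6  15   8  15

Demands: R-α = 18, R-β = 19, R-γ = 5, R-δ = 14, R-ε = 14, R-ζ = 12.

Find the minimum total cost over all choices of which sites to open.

Open {B, D}: assign each demand point to its cheapest open site.
  R-α→D 18×4=72, R-β→D 19×11=209, R-γ→D 5×6=30, R-δ→B 14×6=84, R-ε→B 14×6=84, R-ζ→B 12×7=84
  haulage cost 563, fixed 79 → total 642.
Compare {A, C}: haulage cost 589 + fixed 62 = 651.
Compare {A, B, C}: haulage cost 533 + fixed 119 = 652.
Compare {B, C, D}: haulage cost 551 + fixed 101 = 652.
All other subsets cost ≥ 651. Minimum total cost: 642.

642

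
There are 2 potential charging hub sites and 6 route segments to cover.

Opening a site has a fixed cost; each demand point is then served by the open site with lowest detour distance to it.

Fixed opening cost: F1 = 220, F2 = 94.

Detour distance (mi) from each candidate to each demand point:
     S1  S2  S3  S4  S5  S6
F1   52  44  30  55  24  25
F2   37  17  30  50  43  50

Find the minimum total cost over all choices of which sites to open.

321

Open {F2}: assign each demand point to its cheapest open site.
  S1→F2 37, S2→F2 17, S3→F2 30, S4→F2 50, S5→F2 43, S6→F2 50
  detour distance 227, fixed 94 → total 321.
Compare {F1}: detour distance 230 + fixed 220 = 450.
Compare {F1, F2}: detour distance 183 + fixed 314 = 497.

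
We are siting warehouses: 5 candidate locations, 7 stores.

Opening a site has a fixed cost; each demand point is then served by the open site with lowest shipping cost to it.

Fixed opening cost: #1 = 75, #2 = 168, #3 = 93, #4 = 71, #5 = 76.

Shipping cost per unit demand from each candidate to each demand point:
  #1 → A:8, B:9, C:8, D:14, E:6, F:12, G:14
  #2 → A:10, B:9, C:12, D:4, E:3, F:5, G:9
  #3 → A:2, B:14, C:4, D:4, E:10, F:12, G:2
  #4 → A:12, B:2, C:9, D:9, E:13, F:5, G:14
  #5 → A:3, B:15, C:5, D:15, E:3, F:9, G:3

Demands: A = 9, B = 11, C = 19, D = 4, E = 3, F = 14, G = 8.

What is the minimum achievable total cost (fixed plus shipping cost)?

412

Open {#3, #4}: assign each demand point to its cheapest open site.
  A→#3 9×2=18, B→#4 11×2=22, C→#3 19×4=76, D→#3 4×4=16, E→#3 3×10=30, F→#4 14×5=70, G→#3 8×2=16
  shipping cost 248, fixed 164 → total 412.
Compare {#4, #5}: shipping cost 283 + fixed 147 = 430.
Compare {#3, #4, #5}: shipping cost 227 + fixed 240 = 467.
Compare {#1, #3, #4}: shipping cost 236 + fixed 239 = 475.
All other subsets cost ≥ 430. Minimum total cost: 412.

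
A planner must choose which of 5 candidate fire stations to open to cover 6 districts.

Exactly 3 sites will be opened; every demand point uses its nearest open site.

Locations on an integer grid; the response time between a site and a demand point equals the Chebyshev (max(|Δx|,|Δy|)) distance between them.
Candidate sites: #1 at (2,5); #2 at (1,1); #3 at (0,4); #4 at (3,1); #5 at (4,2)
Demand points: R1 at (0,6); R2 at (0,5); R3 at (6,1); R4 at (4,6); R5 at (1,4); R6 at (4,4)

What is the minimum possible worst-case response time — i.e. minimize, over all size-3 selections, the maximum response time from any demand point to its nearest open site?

2

Open {#1, #2, #5}.
  Farthest demand point is R1 at response time 2 (to #1); all others are ≤ 2.
With {#1, #3, #5} the worst case is 2.
With {#1, #4, #5} the worst case is 2.
No size-3 selection achieves below 2.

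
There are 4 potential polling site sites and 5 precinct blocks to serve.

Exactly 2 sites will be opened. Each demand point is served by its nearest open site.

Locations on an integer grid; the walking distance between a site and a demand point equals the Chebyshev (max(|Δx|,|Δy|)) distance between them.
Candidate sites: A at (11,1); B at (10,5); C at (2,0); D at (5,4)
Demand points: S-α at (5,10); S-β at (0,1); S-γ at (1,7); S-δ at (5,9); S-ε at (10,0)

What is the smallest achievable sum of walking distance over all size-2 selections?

21

Open {A, D}.
  S-α→D 6, S-β→D 5, S-γ→D 4, S-δ→D 5, S-ε→A 1  ⇒ total 21.
Compare {C, D}: total 22.
Compare {B, C}: total 24.
No size-2 selection does better; minimum is 21.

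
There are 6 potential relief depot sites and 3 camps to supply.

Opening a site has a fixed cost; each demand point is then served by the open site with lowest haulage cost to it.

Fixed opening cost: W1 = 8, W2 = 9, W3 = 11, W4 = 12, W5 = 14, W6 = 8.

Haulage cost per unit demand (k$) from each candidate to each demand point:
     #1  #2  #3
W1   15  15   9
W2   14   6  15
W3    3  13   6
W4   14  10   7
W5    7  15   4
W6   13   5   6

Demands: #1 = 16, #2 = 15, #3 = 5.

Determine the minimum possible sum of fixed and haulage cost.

172

Open {W3, W6}: assign each demand point to its cheapest open site.
  #1→W3 16×3=48, #2→W6 15×5=75, #3→W3 5×6=30
  haulage cost 153, fixed 19 → total 172.
Compare {W3, W5, W6}: haulage cost 143 + fixed 33 = 176.
Compare {W1, W3, W6}: haulage cost 153 + fixed 27 = 180.
Compare {W2, W3, W6}: haulage cost 153 + fixed 28 = 181.
All other subsets cost ≥ 176. Minimum total cost: 172.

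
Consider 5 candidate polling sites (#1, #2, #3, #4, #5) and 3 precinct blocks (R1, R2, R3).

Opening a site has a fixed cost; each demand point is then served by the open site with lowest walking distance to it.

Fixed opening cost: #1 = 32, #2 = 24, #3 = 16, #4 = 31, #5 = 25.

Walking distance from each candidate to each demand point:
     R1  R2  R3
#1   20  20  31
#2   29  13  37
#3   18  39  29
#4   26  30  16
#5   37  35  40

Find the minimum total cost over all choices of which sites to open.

100

Open {#2, #3}: assign each demand point to its cheapest open site.
  R1→#3 18, R2→#2 13, R3→#3 29
  walking distance 60, fixed 40 → total 100.
Compare {#3}: walking distance 86 + fixed 16 = 102.
Compare {#1}: walking distance 71 + fixed 32 = 103.
Compare {#2}: walking distance 79 + fixed 24 = 103.
All other subsets cost ≥ 102. Minimum total cost: 100.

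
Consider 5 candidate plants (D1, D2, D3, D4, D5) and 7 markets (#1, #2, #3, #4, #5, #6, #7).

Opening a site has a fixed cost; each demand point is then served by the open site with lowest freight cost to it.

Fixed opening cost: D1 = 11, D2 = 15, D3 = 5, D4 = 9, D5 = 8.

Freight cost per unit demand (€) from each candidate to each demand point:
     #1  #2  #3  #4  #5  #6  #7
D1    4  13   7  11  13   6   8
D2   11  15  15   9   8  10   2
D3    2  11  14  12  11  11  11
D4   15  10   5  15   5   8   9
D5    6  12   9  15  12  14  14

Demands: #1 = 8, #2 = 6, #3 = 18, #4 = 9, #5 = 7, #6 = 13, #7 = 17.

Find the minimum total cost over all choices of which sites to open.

434

Open {D1, D2, D3, D4}: assign each demand point to its cheapest open site.
  #1→D3 8×2=16, #2→D4 6×10=60, #3→D4 18×5=90, #4→D2 9×9=81, #5→D4 7×5=35, #6→D1 13×6=78, #7→D2 17×2=34
  freight cost 394, fixed 40 → total 434.
Compare {D1, D2, D3, D4, D5}: freight cost 394 + fixed 48 = 442.
Compare {D1, D2, D4}: freight cost 410 + fixed 35 = 445.
Compare {D2, D3, D4}: freight cost 420 + fixed 29 = 449.
All other subsets cost ≥ 442. Minimum total cost: 434.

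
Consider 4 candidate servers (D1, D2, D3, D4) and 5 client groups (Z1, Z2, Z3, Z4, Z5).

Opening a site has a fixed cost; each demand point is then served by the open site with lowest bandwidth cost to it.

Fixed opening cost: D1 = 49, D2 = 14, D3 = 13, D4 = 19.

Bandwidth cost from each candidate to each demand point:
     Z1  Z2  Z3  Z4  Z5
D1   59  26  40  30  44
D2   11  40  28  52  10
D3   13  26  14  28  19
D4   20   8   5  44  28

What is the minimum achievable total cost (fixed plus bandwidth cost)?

Open {D3, D4}: assign each demand point to its cheapest open site.
  Z1→D3 13, Z2→D4 8, Z3→D4 5, Z4→D3 28, Z5→D3 19
  bandwidth cost 73, fixed 32 → total 105.
Compare {D2, D3, D4}: bandwidth cost 62 + fixed 46 = 108.
Compare {D2, D4}: bandwidth cost 78 + fixed 33 = 111.
Compare {D3}: bandwidth cost 100 + fixed 13 = 113.
All other subsets cost ≥ 108. Minimum total cost: 105.

105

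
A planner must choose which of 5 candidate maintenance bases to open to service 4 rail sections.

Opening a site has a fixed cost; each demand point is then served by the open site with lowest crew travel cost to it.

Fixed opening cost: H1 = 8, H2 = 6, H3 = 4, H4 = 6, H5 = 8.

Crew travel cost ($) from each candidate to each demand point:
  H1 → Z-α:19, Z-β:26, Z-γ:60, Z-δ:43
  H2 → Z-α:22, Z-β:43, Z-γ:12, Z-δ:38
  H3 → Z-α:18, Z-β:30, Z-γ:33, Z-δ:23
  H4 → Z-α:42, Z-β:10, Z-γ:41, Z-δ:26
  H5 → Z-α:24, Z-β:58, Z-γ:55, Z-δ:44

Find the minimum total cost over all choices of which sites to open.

Open {H2, H3, H4}: assign each demand point to its cheapest open site.
  Z-α→H3 18, Z-β→H4 10, Z-γ→H2 12, Z-δ→H3 23
  crew travel cost 63, fixed 16 → total 79.
Compare {H2, H4}: crew travel cost 70 + fixed 12 = 82.
Compare {H1, H2, H4}: crew travel cost 67 + fixed 20 = 87.
Compare {H1, H2, H3, H4}: crew travel cost 63 + fixed 24 = 87.
All other subsets cost ≥ 82. Minimum total cost: 79.

79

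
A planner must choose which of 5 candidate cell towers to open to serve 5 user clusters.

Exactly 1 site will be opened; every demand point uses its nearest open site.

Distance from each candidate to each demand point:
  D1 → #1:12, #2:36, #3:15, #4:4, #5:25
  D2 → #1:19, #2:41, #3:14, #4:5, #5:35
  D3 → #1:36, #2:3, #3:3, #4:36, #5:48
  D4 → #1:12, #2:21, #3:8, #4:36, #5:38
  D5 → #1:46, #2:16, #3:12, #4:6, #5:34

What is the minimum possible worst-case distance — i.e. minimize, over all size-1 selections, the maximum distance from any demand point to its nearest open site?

36

Open {D1}.
  Farthest demand point is #2 at distance 36 (to D1); all others are ≤ 36.
With {D4} the worst case is 38.
With {D2} the worst case is 41.
No size-1 selection achieves below 36.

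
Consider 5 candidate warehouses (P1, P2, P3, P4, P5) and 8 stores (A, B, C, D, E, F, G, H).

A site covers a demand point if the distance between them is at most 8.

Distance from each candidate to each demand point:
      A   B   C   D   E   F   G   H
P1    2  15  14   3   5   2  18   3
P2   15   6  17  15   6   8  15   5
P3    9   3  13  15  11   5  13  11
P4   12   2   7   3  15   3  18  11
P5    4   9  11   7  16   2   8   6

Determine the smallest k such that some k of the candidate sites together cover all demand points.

3

Coverage sets (demand points within 8 of each site):
  P1: {A, D, E, F, H}
  P2: {B, E, F, H}
  P3: {B, F}
  P4: {B, C, D, F}
  P5: {A, D, F, G, H}
No 2 sites suffice: every size-2 union leaves at least one demand point uncovered.
But {P1, P4, P5} covers everything, so the minimum is 3.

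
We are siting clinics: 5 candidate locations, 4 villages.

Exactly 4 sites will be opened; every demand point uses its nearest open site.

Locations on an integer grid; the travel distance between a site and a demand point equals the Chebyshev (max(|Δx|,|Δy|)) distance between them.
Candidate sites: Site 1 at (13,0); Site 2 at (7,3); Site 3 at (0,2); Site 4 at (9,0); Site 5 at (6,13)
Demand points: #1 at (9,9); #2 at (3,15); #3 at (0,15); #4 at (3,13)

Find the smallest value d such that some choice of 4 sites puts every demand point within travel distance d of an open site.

6

Open {Site 1, Site 2, Site 3, Site 5}.
  Farthest demand point is #3 at travel distance 6 (to Site 5); all others are ≤ 6.
With {Site 1, Site 2, Site 4, Site 5} the worst case is 6.
With {Site 1, Site 3, Site 4, Site 5} the worst case is 6.
No size-4 selection achieves below 6.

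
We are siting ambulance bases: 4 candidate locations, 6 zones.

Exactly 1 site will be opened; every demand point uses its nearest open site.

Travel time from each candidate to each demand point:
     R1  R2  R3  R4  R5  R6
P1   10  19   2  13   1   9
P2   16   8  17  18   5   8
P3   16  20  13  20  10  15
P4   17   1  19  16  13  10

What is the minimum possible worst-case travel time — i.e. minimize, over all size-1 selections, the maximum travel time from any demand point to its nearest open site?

Open {P2}.
  Farthest demand point is R4 at travel time 18 (to P2); all others are ≤ 18.
With {P1} the worst case is 19.
With {P4} the worst case is 19.
No size-1 selection achieves below 18.

18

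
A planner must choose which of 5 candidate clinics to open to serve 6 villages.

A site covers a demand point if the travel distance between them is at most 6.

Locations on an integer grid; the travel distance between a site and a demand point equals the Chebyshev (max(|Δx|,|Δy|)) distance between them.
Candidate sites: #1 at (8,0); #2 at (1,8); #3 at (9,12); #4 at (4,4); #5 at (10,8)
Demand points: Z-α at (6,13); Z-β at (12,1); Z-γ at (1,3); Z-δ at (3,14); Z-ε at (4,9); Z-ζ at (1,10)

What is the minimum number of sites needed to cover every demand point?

2

Coverage sets (demand points within 6 of each site):
  #1: {Z-β}
  #2: {Z-α, Z-γ, Z-δ, Z-ε, Z-ζ}
  #3: {Z-α, Z-δ, Z-ε}
  #4: {Z-γ, Z-ε, Z-ζ}
  #5: {Z-α, Z-ε}
No single site covers all 6 demand points.
But {#1, #2} covers everything, so the minimum is 2.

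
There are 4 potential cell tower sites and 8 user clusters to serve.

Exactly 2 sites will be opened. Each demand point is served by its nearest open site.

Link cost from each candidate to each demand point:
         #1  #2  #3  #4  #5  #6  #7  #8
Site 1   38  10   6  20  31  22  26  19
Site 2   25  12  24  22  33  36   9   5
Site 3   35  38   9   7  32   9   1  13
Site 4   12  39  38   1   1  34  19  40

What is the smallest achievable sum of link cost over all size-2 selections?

84

Open {Site 3, Site 4}.
  #1→Site 4 12, #2→Site 3 38, #3→Site 3 9, #4→Site 4 1, #5→Site 4 1, #6→Site 3 9, #7→Site 3 1, #8→Site 3 13  ⇒ total 84.
Compare {Site 1, Site 4}: total 90.
Compare {Site 2, Site 4}: total 98.
No size-2 selection does better; minimum is 84.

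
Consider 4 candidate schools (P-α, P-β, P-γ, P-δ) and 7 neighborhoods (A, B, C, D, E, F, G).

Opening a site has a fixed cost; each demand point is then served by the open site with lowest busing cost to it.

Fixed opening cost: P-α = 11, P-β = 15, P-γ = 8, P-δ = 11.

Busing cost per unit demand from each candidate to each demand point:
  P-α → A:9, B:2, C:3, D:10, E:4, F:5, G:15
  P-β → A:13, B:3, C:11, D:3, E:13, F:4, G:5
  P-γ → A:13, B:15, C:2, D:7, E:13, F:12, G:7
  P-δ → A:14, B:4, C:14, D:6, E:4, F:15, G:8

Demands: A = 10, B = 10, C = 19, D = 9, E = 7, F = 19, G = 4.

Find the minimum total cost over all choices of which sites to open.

333

Open {P-α, P-β, P-γ}: assign each demand point to its cheapest open site.
  A→P-α 10×9=90, B→P-α 10×2=20, C→P-γ 19×2=38, D→P-β 9×3=27, E→P-α 7×4=28, F→P-β 19×4=76, G→P-β 4×5=20
  busing cost 299, fixed 34 → total 333.
Compare {P-α, P-β}: busing cost 318 + fixed 26 = 344.
Compare {P-α, P-β, P-γ, P-δ}: busing cost 299 + fixed 45 = 344.
Compare {P-α, P-β, P-δ}: busing cost 318 + fixed 37 = 355.
All other subsets cost ≥ 344. Minimum total cost: 333.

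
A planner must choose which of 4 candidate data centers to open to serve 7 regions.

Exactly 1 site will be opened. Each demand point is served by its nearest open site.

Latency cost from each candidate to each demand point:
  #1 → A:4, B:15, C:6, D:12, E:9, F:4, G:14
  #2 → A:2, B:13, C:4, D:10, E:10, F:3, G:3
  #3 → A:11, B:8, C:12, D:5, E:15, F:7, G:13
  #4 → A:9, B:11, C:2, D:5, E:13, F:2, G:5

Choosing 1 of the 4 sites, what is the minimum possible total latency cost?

45

Open {#2}.
  A→#2 2, B→#2 13, C→#2 4, D→#2 10, E→#2 10, F→#2 3, G→#2 3  ⇒ total 45.
Compare {#4}: total 47.
Compare {#1}: total 64.
No size-1 selection does better; minimum is 45.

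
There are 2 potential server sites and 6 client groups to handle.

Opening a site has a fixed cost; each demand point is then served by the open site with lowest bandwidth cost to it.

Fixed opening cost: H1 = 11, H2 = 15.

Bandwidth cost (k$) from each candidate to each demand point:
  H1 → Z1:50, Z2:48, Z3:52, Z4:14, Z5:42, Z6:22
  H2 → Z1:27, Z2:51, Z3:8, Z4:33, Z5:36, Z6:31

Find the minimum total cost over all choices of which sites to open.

181

Open {H1, H2}: assign each demand point to its cheapest open site.
  Z1→H2 27, Z2→H1 48, Z3→H2 8, Z4→H1 14, Z5→H2 36, Z6→H1 22
  bandwidth cost 155, fixed 26 → total 181.
Compare {H2}: bandwidth cost 186 + fixed 15 = 201.
Compare {H1}: bandwidth cost 228 + fixed 11 = 239.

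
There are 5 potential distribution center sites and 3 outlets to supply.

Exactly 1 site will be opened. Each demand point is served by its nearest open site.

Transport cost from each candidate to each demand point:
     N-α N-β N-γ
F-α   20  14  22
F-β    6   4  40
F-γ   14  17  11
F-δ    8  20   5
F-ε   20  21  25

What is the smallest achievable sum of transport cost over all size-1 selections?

Open {F-δ}.
  N-α→F-δ 8, N-β→F-δ 20, N-γ→F-δ 5  ⇒ total 33.
Compare {F-γ}: total 42.
Compare {F-β}: total 50.
No size-1 selection does better; minimum is 33.

33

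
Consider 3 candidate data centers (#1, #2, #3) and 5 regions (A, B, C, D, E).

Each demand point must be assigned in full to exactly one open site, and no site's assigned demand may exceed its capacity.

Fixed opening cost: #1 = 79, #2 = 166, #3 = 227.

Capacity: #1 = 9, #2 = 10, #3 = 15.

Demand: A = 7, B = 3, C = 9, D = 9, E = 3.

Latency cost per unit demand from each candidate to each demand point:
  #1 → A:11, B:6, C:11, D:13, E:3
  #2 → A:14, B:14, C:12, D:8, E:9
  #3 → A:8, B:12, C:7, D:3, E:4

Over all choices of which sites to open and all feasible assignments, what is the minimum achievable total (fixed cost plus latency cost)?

Open {#1, #2, #3}; cheapest assignment that respects the capacities:
  #1 (cap 9, load 7): A — cost 7×11 = 77
  #2 (cap 10, load 9): D — cost 9×8 = 72
  #3 (cap 15, load 15): B, C, E — cost 3×12 + 9×7 + 3×4 = 111
  Shipping 260, fixed 472 → total 732.
  Any other capacity-feasible assignment to {#1, #2, #3} ships for at least 260.
Total demand is 31 and no other set of sites has combined capacity ≥ 31, so {#1, #2, #3} is the only feasible choice of open sites. Minimum: 732.

732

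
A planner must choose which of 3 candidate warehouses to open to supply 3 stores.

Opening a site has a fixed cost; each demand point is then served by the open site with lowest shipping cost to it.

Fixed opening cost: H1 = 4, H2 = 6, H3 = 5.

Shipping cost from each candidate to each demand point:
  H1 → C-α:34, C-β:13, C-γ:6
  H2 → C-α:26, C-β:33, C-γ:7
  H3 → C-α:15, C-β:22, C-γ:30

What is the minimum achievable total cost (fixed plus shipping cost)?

43

Open {H1, H3}: assign each demand point to its cheapest open site.
  C-α→H3 15, C-β→H1 13, C-γ→H1 6
  shipping cost 34, fixed 9 → total 43.
Compare {H1, H2, H3}: shipping cost 34 + fixed 15 = 49.
Compare {H1, H2}: shipping cost 45 + fixed 10 = 55.
Compare {H2, H3}: shipping cost 44 + fixed 11 = 55.
All other subsets cost ≥ 49. Minimum total cost: 43.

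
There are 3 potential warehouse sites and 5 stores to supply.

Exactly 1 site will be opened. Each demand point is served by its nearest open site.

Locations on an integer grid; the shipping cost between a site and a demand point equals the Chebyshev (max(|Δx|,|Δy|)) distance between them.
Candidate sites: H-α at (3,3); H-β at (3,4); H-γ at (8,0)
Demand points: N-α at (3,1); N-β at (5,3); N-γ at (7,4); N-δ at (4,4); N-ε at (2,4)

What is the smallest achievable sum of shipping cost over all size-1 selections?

Open {H-α}.
  N-α→H-α 2, N-β→H-α 2, N-γ→H-α 4, N-δ→H-α 1, N-ε→H-α 1  ⇒ total 10.
Compare {H-β}: total 11.
Compare {H-γ}: total 22.

10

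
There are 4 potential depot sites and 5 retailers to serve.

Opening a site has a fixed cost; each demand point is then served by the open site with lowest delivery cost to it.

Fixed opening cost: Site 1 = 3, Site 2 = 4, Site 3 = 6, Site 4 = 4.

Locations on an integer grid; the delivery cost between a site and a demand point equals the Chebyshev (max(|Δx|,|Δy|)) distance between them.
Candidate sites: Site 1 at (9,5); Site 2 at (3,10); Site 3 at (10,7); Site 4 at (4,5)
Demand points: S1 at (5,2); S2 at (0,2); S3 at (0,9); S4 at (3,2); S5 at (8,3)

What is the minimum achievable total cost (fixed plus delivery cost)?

Open {Site 4}: assign each demand point to its cheapest open site.
  S1→Site 4 3, S2→Site 4 4, S3→Site 4 4, S4→Site 4 3, S5→Site 4 4
  delivery cost 18, fixed 4 → total 22.
Compare {Site 1, Site 4}: delivery cost 16 + fixed 7 = 23.
Compare {Site 2, Site 4}: delivery cost 17 + fixed 8 = 25.
Compare {Site 1, Site 2, Site 4}: delivery cost 15 + fixed 11 = 26.
All other subsets cost ≥ 23. Minimum total cost: 22.

22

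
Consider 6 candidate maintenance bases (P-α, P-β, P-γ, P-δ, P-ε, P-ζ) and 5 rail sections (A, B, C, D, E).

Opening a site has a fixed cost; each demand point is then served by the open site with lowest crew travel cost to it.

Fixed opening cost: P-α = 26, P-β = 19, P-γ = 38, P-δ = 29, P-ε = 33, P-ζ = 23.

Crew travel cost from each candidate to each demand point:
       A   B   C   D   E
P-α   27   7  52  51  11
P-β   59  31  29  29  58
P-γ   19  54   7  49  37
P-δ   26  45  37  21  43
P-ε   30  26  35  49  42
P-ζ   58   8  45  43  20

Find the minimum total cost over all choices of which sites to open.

Open {P-α, P-β}: assign each demand point to its cheapest open site.
  A→P-α 27, B→P-α 7, C→P-β 29, D→P-β 29, E→P-α 11
  crew travel cost 103, fixed 45 → total 148.
Compare {P-α, P-β, P-γ}: crew travel cost 73 + fixed 83 = 156.
Compare {P-α, P-γ}: crew travel cost 93 + fixed 64 = 157.
Compare {P-α, P-δ}: crew travel cost 102 + fixed 55 = 157.
All other subsets cost ≥ 156. Minimum total cost: 148.

148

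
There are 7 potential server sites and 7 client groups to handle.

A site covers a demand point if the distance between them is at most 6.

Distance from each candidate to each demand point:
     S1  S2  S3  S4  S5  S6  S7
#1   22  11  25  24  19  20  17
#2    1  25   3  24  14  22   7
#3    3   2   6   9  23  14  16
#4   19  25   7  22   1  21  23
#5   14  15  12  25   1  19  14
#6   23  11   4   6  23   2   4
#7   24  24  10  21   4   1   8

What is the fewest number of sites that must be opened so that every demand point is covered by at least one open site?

Coverage sets (demand points within 6 of each site):
  #1: {}
  #2: {S1, S3}
  #3: {S1, S2, S3}
  #4: {S5}
  #5: {S5}
  #6: {S3, S4, S6, S7}
  #7: {S5, S6}
No 2 sites suffice: every size-2 union leaves at least one demand point uncovered.
But {#3, #4, #6} covers everything, so the minimum is 3.

3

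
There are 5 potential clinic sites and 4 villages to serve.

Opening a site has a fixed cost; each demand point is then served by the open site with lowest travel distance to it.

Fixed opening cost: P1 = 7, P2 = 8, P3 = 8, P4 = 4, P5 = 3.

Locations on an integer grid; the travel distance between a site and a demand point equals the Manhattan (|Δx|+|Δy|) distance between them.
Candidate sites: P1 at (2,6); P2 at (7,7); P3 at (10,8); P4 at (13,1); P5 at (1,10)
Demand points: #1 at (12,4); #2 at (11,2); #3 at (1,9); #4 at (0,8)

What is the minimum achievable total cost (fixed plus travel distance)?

Open {P4, P5}: assign each demand point to its cheapest open site.
  #1→P4 4, #2→P4 3, #3→P5 1, #4→P5 3
  travel distance 11, fixed 7 → total 18.
Compare {P1, P4, P5}: travel distance 11 + fixed 14 = 25.
Compare {P1, P4}: travel distance 15 + fixed 11 = 26.
Compare {P2, P4, P5}: travel distance 11 + fixed 15 = 26.
All other subsets cost ≥ 25. Minimum total cost: 18.

18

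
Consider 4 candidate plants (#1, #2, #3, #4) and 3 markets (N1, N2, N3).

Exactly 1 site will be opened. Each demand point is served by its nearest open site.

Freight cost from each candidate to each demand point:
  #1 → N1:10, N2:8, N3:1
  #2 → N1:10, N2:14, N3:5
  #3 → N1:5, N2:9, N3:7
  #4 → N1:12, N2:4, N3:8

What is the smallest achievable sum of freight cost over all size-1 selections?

Open {#1}.
  N1→#1 10, N2→#1 8, N3→#1 1  ⇒ total 19.
Compare {#3}: total 21.
Compare {#4}: total 24.
No size-1 selection does better; minimum is 19.

19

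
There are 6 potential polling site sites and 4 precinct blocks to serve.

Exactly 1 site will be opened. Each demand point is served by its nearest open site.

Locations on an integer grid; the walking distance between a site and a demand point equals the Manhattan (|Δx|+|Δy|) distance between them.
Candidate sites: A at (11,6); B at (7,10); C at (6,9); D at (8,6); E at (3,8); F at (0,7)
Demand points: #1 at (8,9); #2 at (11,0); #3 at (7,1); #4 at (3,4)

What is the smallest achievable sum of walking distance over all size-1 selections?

Open {D}.
  #1→D 3, #2→D 9, #3→D 6, #4→D 7  ⇒ total 25.
Compare {A}: total 31.
Compare {C}: total 33.
No size-1 selection does better; minimum is 25.

25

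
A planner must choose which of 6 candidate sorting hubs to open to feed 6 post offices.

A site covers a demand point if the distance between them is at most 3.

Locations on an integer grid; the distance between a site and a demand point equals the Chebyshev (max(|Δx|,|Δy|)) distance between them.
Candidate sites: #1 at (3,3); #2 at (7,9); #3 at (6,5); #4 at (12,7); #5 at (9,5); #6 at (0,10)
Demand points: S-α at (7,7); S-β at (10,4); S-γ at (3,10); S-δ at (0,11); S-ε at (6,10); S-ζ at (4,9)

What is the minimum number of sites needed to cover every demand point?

3

Coverage sets (demand points within 3 of each site):
  #1: {}
  #2: {S-α, S-ε, S-ζ}
  #3: {S-α}
  #4: {S-β}
  #5: {S-α, S-β}
  #6: {S-γ, S-δ}
No 2 sites suffice: every size-2 union leaves at least one demand point uncovered.
But {#2, #4, #6} covers everything, so the minimum is 3.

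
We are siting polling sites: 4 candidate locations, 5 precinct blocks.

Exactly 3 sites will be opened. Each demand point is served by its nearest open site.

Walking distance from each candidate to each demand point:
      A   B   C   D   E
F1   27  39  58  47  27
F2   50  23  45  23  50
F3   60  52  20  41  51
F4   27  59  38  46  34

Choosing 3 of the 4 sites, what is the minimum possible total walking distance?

120

Open {F1, F2, F3}.
  A→F1 27, B→F2 23, C→F3 20, D→F2 23, E→F1 27  ⇒ total 120.
Compare {F2, F3, F4}: total 127.
Compare {F1, F2, F4}: total 138.
No size-3 selection does better; minimum is 120.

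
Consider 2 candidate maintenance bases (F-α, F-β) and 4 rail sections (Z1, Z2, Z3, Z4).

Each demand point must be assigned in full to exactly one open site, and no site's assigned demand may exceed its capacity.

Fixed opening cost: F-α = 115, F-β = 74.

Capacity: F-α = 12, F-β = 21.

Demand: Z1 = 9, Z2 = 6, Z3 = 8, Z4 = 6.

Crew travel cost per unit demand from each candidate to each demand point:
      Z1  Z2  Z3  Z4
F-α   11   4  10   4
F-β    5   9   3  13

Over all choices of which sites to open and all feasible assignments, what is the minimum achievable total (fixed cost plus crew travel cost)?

306

Open {F-α, F-β}; cheapest assignment that respects the capacities:
  F-α (cap 12, load 12): Z2, Z4 — cost 6×4 + 6×4 = 48
  F-β (cap 21, load 17): Z1, Z3 — cost 9×5 + 8×3 = 69
  Shipping 117, fixed 189 → total 306.
  Any other capacity-feasible assignment to {F-α, F-β} ships for at least 117.
Total demand is 29 and no other set of sites has combined capacity ≥ 29, so {F-α, F-β} is the only feasible choice of open sites. Minimum: 306.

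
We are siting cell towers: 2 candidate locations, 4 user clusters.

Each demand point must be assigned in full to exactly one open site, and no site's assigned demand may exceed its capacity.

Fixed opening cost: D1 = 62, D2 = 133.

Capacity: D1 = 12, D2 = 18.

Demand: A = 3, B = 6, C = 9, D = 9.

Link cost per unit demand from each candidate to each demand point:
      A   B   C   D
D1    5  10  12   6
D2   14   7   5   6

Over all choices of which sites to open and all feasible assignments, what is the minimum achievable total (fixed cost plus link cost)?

Open {D1, D2}; cheapest assignment that respects the capacities:
  D1 (cap 12, load 12): A, D — cost 3×5 + 9×6 = 69
  D2 (cap 18, load 15): B, C — cost 6×7 + 9×5 = 87
  Shipping 156, fixed 195 → total 351.
  Any other capacity-feasible assignment to {D1, D2} ships for at least 156.
Total demand is 27 and no other set of sites has combined capacity ≥ 27, so {D1, D2} is the only feasible choice of open sites. Minimum: 351.

351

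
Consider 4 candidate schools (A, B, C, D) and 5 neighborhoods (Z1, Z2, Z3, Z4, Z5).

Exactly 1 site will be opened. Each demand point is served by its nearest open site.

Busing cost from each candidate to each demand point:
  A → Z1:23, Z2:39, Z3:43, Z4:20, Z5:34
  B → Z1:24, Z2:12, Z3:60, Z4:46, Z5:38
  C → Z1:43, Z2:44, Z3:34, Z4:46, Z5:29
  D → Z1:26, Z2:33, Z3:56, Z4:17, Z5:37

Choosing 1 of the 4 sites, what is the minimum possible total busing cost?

159

Open {A}.
  Z1→A 23, Z2→A 39, Z3→A 43, Z4→A 20, Z5→A 34  ⇒ total 159.
Compare {D}: total 169.
Compare {B}: total 180.
No size-1 selection does better; minimum is 159.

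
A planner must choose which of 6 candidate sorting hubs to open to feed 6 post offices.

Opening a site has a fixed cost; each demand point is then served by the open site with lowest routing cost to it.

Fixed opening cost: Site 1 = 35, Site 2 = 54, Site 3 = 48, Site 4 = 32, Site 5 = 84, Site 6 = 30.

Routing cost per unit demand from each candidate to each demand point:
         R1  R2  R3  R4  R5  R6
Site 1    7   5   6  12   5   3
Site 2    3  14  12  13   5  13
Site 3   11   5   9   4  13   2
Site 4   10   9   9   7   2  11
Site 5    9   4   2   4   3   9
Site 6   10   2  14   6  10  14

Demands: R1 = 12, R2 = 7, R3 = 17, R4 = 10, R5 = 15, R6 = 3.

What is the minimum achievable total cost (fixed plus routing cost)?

Open {Site 2, Site 5}: assign each demand point to its cheapest open site.
  R1→Site 2 12×3=36, R2→Site 5 7×4=28, R3→Site 5 17×2=34, R4→Site 5 10×4=40, R5→Site 5 15×3=45, R6→Site 5 3×9=27
  routing cost 210, fixed 138 → total 348.
Compare {Site 1, Site 5}: routing cost 240 + fixed 119 = 359.
Compare {Site 2, Site 5, Site 6}: routing cost 196 + fixed 168 = 364.
Compare {Site 1, Site 2, Site 5}: routing cost 192 + fixed 173 = 365.
All other subsets cost ≥ 359. Minimum total cost: 348.

348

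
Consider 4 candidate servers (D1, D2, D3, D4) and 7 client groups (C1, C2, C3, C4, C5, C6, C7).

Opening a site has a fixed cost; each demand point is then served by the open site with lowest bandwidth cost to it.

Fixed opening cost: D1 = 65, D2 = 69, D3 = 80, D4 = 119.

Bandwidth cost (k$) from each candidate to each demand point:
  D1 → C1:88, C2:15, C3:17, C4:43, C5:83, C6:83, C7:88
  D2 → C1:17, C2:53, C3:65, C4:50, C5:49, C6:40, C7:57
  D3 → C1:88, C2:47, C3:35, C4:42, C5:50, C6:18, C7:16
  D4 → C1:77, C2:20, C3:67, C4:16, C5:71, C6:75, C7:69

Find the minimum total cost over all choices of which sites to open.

Open {D1, D2}: assign each demand point to its cheapest open site.
  C1→D2 17, C2→D1 15, C3→D1 17, C4→D1 43, C5→D2 49, C6→D2 40, C7→D2 57
  bandwidth cost 238, fixed 134 → total 372.
Compare {D2, D3}: bandwidth cost 224 + fixed 149 = 373.
Compare {D3}: bandwidth cost 296 + fixed 80 = 376.
Compare {D1, D2, D3}: bandwidth cost 174 + fixed 214 = 388.
All other subsets cost ≥ 373. Minimum total cost: 372.

372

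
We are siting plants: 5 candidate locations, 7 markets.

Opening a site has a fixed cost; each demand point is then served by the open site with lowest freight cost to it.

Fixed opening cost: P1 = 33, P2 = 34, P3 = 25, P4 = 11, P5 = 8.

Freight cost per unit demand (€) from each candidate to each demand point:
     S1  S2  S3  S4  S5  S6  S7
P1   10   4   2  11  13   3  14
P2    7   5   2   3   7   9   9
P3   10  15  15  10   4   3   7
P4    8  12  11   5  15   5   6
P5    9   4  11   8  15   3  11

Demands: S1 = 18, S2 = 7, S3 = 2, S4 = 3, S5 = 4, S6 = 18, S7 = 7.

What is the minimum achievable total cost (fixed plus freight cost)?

344

Open {P2, P4, P5}: assign each demand point to its cheapest open site.
  S1→P2 18×7=126, S2→P5 7×4=28, S3→P2 2×2=4, S4→P2 3×3=9, S5→P2 4×7=28, S6→P5 18×3=54, S7→P4 7×6=42
  freight cost 291, fixed 53 → total 344.
Compare {P2, P3}: freight cost 293 + fixed 59 = 352.
Compare {P2, P3, P5}: freight cost 286 + fixed 67 = 353.
Compare {P2, P5}: freight cost 312 + fixed 42 = 354.
All other subsets cost ≥ 352. Minimum total cost: 344.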